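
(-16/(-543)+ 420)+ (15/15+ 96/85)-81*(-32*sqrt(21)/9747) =423.38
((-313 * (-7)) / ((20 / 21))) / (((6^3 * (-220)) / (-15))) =15337 / 21120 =0.73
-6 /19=-0.32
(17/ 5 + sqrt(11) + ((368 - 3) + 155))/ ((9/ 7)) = 7 * sqrt(11)/ 9 + 18319/ 45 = 409.67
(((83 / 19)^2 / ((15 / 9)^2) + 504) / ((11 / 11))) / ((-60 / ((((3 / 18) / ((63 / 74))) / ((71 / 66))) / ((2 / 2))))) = -69500541 / 44854250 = -1.55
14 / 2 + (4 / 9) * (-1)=59 / 9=6.56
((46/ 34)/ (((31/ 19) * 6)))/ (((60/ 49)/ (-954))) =-1134889/ 10540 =-107.67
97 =97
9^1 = 9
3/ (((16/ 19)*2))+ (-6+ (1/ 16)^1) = -133/ 32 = -4.16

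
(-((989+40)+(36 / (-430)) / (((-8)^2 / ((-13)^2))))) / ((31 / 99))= -700721901 / 213280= -3285.46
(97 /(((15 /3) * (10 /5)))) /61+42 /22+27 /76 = 617911 /254980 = 2.42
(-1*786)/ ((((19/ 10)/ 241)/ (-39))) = 3888217.89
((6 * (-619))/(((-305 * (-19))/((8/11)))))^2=882802944/4063425025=0.22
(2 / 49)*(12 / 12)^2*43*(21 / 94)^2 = 387 / 4418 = 0.09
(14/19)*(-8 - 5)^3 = -30758/19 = -1618.84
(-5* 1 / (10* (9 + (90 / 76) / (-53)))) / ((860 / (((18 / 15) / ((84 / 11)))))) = -11077 / 1088476200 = -0.00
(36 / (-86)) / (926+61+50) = -18 / 44591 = -0.00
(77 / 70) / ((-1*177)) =-11 / 1770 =-0.01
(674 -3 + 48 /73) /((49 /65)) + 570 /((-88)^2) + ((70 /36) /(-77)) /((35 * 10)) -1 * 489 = 250578904937 /623256480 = 402.05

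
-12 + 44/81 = -928/81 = -11.46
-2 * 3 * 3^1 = -18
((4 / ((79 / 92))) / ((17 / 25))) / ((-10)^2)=92 / 1343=0.07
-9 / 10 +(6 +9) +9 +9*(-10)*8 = -6969 / 10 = -696.90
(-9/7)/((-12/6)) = 9/14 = 0.64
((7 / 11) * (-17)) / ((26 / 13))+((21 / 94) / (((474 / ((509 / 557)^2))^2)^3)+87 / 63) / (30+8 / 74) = -145794412211525519997351297336388527141439267780435627657 / 27184096738041581408082101884490694123991593707044902144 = -5.36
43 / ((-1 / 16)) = -688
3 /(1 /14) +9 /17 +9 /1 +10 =1046 /17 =61.53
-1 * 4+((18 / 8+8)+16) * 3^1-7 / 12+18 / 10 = 2279 / 30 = 75.97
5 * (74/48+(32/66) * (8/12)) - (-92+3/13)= 101.09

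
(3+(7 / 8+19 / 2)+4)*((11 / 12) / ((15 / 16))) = 16.99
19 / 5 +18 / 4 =83 / 10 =8.30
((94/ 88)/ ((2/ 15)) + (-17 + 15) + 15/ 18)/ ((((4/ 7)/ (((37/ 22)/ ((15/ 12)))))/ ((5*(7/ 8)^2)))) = 22932637/ 371712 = 61.69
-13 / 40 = -0.32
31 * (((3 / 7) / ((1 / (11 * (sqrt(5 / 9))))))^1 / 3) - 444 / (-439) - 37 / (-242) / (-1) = 91205 / 106238+341 * sqrt(5) / 21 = 37.17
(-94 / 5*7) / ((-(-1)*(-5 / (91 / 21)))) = 8554 / 75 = 114.05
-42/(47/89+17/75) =-140175/2519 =-55.65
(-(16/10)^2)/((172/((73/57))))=-1168/61275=-0.02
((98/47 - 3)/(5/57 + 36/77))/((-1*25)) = 188727/2863475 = 0.07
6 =6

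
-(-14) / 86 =0.16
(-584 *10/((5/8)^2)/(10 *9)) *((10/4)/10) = -9344/225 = -41.53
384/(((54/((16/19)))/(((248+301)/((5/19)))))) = 62464/5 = 12492.80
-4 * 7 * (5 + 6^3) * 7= -43316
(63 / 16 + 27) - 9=351 / 16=21.94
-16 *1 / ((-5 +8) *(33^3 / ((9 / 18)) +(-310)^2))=-0.00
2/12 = 1/6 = 0.17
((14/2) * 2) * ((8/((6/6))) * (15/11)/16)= 105/11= 9.55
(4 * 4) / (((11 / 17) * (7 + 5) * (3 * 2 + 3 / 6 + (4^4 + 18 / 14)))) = 952 / 121869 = 0.01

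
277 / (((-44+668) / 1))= 277 / 624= 0.44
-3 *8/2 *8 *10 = -960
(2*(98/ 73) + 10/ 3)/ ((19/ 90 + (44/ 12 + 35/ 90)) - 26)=-0.28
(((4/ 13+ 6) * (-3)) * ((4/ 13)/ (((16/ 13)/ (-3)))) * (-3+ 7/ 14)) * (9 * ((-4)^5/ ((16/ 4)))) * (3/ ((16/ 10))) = 1992600/ 13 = 153276.92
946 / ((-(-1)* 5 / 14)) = 13244 / 5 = 2648.80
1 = 1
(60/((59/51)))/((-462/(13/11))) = -6630/49973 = -0.13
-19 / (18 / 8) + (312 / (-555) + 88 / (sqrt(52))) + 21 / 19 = -249959 / 31635 + 44 * sqrt(13) / 13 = 4.30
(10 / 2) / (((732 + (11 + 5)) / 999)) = 4995 / 748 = 6.68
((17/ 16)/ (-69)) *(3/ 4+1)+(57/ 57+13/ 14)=58783/ 30912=1.90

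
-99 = -99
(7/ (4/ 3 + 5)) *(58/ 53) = 1218/ 1007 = 1.21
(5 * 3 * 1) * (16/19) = 12.63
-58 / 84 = -29 / 42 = -0.69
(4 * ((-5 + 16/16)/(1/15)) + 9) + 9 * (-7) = -294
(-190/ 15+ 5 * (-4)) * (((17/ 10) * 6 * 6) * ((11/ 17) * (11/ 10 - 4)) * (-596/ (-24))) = 2329019/ 25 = 93160.76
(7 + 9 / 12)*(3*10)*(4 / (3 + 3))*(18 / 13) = 2790 / 13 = 214.62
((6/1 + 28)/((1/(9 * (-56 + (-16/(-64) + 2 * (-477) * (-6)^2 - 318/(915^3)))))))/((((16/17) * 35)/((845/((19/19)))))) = -1716097080745109959/6355468000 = -270018994.78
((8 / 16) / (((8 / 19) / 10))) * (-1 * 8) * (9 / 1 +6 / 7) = -6555 / 7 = -936.43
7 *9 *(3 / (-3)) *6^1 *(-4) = 1512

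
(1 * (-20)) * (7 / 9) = -140 / 9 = -15.56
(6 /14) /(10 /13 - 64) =-13 /1918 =-0.01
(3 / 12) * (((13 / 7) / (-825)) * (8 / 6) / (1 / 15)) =-13 / 1155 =-0.01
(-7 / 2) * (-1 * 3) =21 / 2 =10.50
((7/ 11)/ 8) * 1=7/ 88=0.08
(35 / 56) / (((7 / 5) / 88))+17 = 394 / 7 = 56.29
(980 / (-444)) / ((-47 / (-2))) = -490 / 5217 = -0.09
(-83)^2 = 6889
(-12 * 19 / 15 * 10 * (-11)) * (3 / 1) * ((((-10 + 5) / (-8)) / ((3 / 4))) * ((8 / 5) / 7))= 6688 / 7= 955.43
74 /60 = 37 /30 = 1.23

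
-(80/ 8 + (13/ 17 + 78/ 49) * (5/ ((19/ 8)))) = -236790/ 15827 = -14.96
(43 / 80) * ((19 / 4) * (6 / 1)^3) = 22059 / 40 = 551.48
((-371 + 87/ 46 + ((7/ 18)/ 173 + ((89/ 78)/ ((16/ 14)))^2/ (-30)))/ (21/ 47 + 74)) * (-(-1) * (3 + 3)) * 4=-119.00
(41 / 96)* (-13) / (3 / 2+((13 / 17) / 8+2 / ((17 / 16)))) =-9061 / 5676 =-1.60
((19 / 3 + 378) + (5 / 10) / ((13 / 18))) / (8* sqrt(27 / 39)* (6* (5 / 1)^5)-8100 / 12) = 15016 / 899973675 + 1201280* sqrt(13) / 1403958933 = 0.00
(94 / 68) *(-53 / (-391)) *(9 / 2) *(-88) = -493218 / 6647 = -74.20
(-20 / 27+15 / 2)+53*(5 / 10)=898 / 27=33.26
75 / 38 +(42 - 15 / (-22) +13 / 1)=12050 / 209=57.66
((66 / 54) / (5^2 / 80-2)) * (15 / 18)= -440 / 729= -0.60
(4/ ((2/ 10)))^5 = 3200000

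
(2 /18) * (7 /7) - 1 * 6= -53 /9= -5.89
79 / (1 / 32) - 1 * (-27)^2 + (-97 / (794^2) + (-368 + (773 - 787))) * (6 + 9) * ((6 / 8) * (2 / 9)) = 1064175483 / 1260872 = 844.00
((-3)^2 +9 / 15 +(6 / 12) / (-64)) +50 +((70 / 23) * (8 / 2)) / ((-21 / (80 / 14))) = 17397137 / 309120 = 56.28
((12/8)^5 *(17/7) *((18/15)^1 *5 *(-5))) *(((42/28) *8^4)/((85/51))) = -14276736/7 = -2039533.71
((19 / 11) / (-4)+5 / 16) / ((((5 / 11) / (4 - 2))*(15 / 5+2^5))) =-3 / 200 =-0.02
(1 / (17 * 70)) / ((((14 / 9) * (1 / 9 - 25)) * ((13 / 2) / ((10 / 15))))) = -27 / 12128480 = -0.00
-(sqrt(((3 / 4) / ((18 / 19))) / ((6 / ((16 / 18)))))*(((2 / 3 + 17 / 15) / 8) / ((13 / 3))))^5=-87723*sqrt(38) / 304163225600000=-0.00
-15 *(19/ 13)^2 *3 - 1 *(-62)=-5767/ 169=-34.12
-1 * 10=-10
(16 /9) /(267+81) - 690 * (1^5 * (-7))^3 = 185312614 /783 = 236670.01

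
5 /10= 1 /2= 0.50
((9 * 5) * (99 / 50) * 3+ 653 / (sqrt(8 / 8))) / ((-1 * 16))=-9203 / 160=-57.52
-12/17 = -0.71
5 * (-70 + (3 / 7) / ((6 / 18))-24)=-3245 / 7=-463.57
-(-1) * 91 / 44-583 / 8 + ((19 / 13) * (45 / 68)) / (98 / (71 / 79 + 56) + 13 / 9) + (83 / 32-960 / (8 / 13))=-16223998694263 / 9966166496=-1627.91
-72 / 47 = -1.53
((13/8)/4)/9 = 13/288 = 0.05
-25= -25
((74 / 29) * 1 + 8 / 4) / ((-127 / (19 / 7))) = -2508 / 25781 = -0.10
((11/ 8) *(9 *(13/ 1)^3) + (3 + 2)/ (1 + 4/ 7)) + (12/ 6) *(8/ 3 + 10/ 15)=7180199/ 264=27197.72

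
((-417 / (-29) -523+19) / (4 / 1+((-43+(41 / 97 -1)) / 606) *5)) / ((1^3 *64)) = -46369201 / 22065056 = -2.10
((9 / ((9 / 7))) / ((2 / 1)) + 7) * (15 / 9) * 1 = 35 / 2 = 17.50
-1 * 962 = -962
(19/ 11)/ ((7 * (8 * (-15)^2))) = 19/ 138600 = 0.00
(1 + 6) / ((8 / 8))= 7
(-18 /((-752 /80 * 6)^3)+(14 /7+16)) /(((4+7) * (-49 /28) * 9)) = -3203699 /30835431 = -0.10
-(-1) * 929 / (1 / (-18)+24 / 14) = 117054 / 209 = 560.07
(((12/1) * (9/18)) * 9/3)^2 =324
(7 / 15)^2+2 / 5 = 139 / 225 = 0.62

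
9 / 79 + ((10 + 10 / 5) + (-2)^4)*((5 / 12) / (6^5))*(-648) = -2441 / 2844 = -0.86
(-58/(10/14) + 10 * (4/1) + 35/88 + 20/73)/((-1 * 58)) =1301769/1862960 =0.70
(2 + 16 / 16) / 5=3 / 5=0.60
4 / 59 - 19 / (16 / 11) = -12.99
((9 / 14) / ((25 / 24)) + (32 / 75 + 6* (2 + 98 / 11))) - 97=-176147 / 5775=-30.50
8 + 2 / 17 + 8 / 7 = 1102 / 119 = 9.26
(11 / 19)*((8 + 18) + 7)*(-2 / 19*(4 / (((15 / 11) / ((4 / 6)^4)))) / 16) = -0.07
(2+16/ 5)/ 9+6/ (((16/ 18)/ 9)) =61.33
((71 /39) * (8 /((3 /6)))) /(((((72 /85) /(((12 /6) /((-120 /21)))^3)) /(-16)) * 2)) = 414001 /35100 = 11.79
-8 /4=-2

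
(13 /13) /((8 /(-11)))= -11 /8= -1.38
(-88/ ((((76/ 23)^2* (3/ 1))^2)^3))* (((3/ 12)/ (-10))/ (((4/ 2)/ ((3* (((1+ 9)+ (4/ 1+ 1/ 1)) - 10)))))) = 241060868752223531/ 18046765561973013674459136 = 0.00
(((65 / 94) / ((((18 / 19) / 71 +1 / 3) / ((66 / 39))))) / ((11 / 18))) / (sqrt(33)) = 121410* sqrt(33) / 725351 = 0.96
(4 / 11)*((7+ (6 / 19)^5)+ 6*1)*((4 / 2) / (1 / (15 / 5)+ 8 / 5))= 3863647560 / 789875581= 4.89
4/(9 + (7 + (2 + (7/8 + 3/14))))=0.21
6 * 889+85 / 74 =394801 / 74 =5335.15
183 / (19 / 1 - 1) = 61 / 6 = 10.17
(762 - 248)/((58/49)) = 12593/29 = 434.24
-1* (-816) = 816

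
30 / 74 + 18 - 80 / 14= 3287 / 259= 12.69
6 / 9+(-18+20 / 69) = -392 / 23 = -17.04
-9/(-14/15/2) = 135/7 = 19.29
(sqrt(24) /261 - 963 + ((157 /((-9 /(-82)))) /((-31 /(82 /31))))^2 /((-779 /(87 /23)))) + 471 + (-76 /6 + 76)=-5459278457854 /10896624279 + 2 * sqrt(6) /261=-500.99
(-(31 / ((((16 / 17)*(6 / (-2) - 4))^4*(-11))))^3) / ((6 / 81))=468636274871418868677 / 10371088092160050040429084672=0.00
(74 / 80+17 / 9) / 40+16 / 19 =249647 / 273600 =0.91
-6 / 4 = -1.50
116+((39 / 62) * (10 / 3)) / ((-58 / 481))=177303 / 1798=98.61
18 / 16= 9 / 8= 1.12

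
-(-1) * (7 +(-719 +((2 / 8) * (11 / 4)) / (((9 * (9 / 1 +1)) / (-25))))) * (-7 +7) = 0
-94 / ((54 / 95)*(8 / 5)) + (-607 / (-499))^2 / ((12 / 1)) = -5552315243 / 53784216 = -103.23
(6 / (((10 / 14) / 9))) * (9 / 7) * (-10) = -972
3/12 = 1/4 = 0.25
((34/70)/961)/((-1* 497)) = -17/16716595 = -0.00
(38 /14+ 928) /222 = 6515 /1554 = 4.19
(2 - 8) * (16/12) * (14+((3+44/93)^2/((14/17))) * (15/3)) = -42252676/60543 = -697.90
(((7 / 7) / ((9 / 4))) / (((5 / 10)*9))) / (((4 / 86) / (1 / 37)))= 172 / 2997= 0.06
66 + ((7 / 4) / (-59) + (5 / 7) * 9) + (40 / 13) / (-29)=45024251 / 622804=72.29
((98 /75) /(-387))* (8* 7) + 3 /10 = 6439 /58050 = 0.11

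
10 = 10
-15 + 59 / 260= -3841 / 260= -14.77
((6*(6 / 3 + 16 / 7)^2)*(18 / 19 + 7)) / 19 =46.10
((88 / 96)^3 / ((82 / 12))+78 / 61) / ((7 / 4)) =1002215 / 1260504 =0.80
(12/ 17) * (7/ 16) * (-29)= -8.96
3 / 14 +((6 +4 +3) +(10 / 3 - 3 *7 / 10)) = 1517 / 105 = 14.45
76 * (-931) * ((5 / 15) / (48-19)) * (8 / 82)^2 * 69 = -26038208 / 48749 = -534.13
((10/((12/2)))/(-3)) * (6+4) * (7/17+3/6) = -775/153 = -5.07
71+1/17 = 1208/17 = 71.06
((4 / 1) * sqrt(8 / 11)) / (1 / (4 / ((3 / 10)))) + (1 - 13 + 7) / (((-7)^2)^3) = -5 / 117649 + 320 * sqrt(22) / 33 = 45.48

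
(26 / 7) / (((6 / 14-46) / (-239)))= 6214 / 319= 19.48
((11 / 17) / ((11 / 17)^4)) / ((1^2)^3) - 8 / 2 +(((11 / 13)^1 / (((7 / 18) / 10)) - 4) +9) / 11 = 2.12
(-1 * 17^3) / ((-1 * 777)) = 4913 / 777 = 6.32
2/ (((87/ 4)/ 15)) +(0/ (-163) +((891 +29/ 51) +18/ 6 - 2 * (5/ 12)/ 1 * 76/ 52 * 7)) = 11374979/ 12818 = 887.42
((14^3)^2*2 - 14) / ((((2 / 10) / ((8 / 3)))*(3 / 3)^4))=200787440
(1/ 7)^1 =1/ 7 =0.14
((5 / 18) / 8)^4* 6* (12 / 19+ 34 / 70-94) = -857875 / 1059028992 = -0.00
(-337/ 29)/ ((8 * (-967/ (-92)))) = -0.14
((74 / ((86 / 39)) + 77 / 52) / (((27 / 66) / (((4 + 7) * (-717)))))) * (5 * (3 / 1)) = -11328584465 / 1118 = -10132902.03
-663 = -663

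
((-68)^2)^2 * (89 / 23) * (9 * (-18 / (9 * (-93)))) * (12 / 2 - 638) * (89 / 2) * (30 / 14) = -4816651847178240 / 4991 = -965067490919.30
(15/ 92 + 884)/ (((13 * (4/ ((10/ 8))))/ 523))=212711945/ 19136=11115.80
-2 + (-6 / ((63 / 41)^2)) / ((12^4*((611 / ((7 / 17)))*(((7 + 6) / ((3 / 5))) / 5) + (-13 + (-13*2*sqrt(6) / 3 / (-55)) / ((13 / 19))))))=-35881453837109799251 / 17940726747242949888 + 1756645*sqrt(6) / 2562960963891849984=-2.00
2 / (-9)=-2 / 9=-0.22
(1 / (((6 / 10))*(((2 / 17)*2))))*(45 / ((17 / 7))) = 525 / 4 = 131.25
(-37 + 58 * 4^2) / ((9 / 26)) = 2574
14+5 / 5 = 15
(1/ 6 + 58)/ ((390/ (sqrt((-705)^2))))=16403/ 156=105.15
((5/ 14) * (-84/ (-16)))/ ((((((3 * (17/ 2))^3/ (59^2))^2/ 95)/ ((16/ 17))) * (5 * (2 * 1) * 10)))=7367355488/ 99712297539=0.07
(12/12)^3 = 1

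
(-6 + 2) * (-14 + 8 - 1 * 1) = 28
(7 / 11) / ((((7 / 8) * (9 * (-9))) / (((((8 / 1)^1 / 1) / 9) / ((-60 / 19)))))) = 0.00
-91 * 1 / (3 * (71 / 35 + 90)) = -3185 / 9663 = -0.33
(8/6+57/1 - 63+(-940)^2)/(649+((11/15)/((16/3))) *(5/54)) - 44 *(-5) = 886790708/560747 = 1581.45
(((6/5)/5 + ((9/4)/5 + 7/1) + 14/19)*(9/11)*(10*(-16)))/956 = -288198/249755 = -1.15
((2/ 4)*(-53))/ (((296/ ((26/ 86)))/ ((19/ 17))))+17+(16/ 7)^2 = 470625469/ 21204848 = 22.19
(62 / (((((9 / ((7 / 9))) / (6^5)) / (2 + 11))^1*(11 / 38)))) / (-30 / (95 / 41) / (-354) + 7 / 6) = 138434639616 / 89023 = 1555043.52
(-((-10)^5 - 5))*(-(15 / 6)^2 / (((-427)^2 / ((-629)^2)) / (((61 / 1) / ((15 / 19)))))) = -1252925809825 / 11956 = -104794731.50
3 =3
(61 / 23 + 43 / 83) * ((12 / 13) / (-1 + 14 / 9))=5.27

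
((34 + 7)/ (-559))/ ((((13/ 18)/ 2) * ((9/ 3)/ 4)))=-0.27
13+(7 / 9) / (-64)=7481 / 576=12.99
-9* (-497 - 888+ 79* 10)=5355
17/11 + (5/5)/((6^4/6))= 3683/2376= 1.55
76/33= 2.30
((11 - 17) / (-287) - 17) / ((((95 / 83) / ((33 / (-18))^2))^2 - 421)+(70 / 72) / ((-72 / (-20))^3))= 103191363947241504 / 2557818878496087871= 0.04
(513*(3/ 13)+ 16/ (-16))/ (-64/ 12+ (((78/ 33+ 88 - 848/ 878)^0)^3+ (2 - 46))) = -4578/ 1885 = -2.43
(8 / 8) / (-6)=-0.17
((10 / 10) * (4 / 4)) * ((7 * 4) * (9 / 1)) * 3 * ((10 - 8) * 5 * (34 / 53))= 4849.81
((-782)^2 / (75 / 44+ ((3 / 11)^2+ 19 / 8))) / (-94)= -295977616 / 188987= -1566.13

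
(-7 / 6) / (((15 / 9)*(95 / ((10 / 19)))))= -0.00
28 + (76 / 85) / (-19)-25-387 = -384.05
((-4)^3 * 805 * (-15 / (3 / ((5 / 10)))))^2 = 16589440000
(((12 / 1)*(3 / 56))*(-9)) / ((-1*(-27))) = -3 / 14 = -0.21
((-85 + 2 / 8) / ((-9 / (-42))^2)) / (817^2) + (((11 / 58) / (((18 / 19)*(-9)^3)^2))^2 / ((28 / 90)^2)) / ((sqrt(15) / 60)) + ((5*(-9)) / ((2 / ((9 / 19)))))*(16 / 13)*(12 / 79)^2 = -49621391501 / 162466155111 + 394221025*sqrt(15) / 60334703377695222336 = -0.31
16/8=2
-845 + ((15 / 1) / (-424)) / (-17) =-6090745 / 7208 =-845.00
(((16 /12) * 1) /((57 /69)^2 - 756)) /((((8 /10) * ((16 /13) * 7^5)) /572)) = -4917055 /80585464092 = -0.00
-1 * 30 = -30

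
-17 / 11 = -1.55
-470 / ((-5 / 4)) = 376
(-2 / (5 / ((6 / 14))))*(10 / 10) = -6 / 35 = -0.17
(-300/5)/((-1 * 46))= 1.30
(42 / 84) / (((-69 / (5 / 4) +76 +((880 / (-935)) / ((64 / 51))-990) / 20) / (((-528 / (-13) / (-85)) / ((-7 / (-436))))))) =167424 / 323323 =0.52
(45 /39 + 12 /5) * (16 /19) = 2.99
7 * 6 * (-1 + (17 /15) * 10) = 434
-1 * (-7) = 7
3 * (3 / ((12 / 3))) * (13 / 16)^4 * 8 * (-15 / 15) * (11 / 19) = -2827539 / 622592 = -4.54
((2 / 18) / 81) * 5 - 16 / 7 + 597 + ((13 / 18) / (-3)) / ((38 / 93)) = 594.13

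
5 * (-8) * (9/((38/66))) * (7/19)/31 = -83160/11191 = -7.43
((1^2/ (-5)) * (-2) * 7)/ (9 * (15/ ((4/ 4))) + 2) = 14/ 685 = 0.02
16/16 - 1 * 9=-8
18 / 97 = 0.19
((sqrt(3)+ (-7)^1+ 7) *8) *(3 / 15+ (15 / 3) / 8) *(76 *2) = 5016 *sqrt(3) / 5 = 1737.59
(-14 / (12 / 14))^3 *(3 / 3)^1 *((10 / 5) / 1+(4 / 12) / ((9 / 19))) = -8588377 / 729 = -11781.04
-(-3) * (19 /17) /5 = 57 /85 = 0.67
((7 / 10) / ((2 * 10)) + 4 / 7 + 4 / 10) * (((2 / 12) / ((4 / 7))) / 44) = 1409 / 211200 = 0.01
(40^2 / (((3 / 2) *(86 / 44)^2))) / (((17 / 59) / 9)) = 274137600 / 31433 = 8721.33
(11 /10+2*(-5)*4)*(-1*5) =389 /2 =194.50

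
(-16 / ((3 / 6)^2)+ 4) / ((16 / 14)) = -105 / 2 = -52.50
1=1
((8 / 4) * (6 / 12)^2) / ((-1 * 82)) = -1 / 164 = -0.01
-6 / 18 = -1 / 3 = -0.33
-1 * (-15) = 15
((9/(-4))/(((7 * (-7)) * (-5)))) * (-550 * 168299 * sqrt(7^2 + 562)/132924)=2524485 * sqrt(611)/394744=158.08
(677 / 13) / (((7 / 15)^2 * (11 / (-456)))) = -69460200 / 7007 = -9912.97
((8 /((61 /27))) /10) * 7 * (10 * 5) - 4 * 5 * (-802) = 986000 /61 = 16163.93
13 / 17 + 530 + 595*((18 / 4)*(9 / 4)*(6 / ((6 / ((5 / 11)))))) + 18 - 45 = 4850207 / 1496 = 3242.12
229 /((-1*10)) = -22.90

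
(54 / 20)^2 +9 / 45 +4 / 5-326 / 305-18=-65751 / 6100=-10.78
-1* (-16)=16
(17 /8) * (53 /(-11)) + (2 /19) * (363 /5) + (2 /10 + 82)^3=116080617157 /209000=555409.65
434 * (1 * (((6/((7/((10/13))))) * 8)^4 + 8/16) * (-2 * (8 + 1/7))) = -375441186792174/68574961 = -5474901.94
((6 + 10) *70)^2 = 1254400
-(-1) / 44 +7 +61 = 2993 / 44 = 68.02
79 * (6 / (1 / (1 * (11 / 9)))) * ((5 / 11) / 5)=158 / 3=52.67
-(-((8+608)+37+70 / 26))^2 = -429932.40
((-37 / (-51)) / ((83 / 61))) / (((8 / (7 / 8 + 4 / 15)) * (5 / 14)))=2164463 / 10159200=0.21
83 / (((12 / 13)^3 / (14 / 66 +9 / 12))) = 101.53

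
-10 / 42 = -5 / 21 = -0.24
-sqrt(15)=-3.87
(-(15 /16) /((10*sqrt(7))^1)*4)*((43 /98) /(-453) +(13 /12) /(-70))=14601*sqrt(7) /16573760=0.00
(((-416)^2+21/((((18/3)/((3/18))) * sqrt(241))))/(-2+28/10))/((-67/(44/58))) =-4759040/1943 - 385 * sqrt(241)/11238312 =-2449.33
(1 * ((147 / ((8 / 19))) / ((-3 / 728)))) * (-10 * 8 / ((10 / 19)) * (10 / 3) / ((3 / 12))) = 515103680 / 3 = 171701226.67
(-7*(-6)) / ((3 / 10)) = 140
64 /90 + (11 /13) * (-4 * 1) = -1564 /585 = -2.67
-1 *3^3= -27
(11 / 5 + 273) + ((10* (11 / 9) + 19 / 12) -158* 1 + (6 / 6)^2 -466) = -60119 / 180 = -333.99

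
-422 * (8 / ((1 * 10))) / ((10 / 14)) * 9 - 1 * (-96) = -103944 / 25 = -4157.76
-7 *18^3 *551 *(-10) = 224940240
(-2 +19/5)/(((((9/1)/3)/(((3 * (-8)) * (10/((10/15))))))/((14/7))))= -432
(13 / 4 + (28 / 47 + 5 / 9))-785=-1320773 / 1692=-780.60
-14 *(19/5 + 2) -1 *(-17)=-321/5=-64.20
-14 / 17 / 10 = -7 / 85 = -0.08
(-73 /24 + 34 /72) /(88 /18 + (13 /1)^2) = -37 /2504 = -0.01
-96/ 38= -48/ 19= -2.53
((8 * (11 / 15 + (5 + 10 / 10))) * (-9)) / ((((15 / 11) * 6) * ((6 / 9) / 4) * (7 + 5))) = -2222 / 75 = -29.63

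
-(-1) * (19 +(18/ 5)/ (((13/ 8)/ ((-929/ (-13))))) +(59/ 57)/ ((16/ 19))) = 7241743/ 40560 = 178.54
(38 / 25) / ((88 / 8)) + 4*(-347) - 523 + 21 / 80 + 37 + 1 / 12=-24730411 / 13200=-1873.52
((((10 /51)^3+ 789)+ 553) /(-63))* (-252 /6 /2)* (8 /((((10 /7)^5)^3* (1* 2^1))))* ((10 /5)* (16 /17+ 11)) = 85783176960369519276709 /422825062500000000000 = 202.88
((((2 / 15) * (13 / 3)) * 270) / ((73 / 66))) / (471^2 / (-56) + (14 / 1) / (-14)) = -44352 / 1246037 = -0.04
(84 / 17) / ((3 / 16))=448 / 17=26.35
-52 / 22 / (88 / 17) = -221 / 484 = -0.46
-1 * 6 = -6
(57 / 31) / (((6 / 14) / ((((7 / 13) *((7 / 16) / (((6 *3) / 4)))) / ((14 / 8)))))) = 931 / 7254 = 0.13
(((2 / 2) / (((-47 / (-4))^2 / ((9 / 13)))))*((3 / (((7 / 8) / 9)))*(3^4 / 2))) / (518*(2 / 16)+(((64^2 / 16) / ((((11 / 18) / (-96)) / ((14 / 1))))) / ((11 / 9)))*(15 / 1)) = -609700608 / 672261960085079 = -0.00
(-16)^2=256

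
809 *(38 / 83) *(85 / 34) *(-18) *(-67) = 1116712.41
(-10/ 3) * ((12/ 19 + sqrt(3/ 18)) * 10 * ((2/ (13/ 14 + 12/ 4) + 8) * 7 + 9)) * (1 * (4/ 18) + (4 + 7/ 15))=-1414544/ 209 - 176818 * sqrt(6)/ 99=-11143.04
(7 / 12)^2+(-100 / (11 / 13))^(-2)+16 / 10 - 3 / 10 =12474857 / 7605000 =1.64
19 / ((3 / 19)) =120.33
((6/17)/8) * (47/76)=141/5168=0.03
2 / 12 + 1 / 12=1 / 4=0.25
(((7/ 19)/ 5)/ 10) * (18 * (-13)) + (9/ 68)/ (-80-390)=-5235903/ 3036200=-1.72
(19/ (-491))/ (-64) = 19/ 31424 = 0.00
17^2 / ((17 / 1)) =17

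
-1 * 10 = -10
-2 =-2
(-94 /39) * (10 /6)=-470 /117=-4.02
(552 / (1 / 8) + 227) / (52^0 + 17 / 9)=41787 / 26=1607.19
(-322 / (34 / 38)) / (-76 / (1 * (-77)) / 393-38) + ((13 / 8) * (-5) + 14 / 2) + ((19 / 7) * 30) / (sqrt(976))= 285 * sqrt(61) / 854 + 34346541 / 4115224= 10.95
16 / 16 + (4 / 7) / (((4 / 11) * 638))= 407 / 406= 1.00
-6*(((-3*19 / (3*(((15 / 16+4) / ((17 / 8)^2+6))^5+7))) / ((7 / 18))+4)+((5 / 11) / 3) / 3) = 3905767217193382210 / 223974709893101937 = 17.44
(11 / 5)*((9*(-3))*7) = -2079 / 5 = -415.80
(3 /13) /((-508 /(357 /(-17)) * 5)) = 0.00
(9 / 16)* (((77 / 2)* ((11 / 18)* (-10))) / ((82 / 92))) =-97405 / 656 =-148.48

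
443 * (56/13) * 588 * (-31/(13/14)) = -6330803136/169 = -37460373.59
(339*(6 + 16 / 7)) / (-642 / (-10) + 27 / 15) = 3277 / 77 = 42.56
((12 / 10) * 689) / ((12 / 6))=2067 / 5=413.40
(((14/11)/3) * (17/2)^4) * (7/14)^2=584647/1056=553.64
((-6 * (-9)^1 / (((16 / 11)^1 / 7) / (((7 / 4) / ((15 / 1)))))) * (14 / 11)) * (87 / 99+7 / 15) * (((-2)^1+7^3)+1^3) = 19531449 / 1100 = 17755.86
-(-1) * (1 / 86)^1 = 1 / 86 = 0.01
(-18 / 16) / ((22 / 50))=-225 / 88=-2.56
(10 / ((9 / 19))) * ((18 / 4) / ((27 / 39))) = 1235 / 9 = 137.22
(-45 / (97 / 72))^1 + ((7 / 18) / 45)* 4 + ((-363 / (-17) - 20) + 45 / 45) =-20712914 / 667845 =-31.01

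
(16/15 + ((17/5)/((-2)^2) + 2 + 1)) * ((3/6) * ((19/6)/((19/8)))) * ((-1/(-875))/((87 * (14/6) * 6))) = 59/19183500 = 0.00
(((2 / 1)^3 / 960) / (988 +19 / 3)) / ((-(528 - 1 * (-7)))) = -1 / 63836200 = -0.00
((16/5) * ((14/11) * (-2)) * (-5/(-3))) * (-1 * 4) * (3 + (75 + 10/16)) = 140896/33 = 4269.58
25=25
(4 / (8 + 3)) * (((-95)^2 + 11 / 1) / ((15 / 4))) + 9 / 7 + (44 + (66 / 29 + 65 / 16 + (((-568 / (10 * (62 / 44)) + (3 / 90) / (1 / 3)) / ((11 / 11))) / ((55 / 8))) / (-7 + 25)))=5136442579 / 5537840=927.52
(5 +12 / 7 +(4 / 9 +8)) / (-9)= -955 / 567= -1.68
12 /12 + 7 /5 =12 /5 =2.40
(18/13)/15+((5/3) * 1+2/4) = 881/390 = 2.26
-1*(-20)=20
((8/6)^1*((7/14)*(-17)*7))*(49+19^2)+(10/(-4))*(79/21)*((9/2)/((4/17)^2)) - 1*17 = -44766083/1344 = -33308.10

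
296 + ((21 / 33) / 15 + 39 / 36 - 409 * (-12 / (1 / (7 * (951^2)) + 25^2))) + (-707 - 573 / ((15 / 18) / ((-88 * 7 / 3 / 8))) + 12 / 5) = 5630557353162637 / 326432236020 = 17248.78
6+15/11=81/11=7.36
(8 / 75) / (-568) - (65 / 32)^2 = -22499149 / 5452800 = -4.13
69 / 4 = 17.25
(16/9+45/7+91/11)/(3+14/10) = 28550/7623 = 3.75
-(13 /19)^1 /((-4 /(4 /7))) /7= 13 /931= 0.01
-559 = -559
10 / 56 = 5 / 28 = 0.18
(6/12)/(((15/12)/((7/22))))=7/55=0.13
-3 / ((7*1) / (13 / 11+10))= -369 / 77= -4.79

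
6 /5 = 1.20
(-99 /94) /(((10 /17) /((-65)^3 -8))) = 462207339 /940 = 491709.94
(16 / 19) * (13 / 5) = 208 / 95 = 2.19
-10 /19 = -0.53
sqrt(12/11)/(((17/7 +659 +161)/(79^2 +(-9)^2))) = 88508 * sqrt(33)/63327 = 8.03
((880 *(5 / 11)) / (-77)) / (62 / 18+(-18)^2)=-3600 / 226919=-0.02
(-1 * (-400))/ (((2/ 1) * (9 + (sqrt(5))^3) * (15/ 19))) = -570/ 11 + 950 * sqrt(5)/ 33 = 12.55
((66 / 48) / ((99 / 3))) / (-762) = -1 / 18288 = -0.00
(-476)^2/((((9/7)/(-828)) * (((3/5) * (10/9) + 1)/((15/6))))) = -218872416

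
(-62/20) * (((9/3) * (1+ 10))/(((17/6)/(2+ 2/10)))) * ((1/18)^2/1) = -3751/15300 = -0.25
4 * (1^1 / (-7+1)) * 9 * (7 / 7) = -6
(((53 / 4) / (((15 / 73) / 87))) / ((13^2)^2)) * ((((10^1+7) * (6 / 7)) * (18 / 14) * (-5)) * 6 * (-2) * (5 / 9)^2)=95370850 / 1399489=68.15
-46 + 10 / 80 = -367 / 8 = -45.88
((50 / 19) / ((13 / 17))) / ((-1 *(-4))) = 425 / 494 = 0.86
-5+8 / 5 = -17 / 5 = -3.40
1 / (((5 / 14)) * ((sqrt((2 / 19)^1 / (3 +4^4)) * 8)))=7 * sqrt(9842) / 40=17.36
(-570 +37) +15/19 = -10112/19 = -532.21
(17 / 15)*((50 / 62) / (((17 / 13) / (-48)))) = -1040 / 31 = -33.55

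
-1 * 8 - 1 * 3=-11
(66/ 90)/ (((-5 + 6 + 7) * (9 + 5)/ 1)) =11/ 1680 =0.01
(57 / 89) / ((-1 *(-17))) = 57 / 1513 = 0.04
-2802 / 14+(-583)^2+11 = 2377899 / 7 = 339699.86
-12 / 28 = -3 / 7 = -0.43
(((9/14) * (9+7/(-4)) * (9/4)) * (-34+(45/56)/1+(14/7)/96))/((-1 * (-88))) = -8728101/2207744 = -3.95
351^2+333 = 123534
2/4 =1/2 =0.50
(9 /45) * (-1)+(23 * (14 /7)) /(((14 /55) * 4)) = 6297 /140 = 44.98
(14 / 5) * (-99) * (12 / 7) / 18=-26.40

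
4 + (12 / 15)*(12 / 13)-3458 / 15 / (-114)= 791 / 117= 6.76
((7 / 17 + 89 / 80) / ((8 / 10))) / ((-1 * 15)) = -691 / 5440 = -0.13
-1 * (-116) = 116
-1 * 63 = -63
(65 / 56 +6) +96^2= 516497 / 56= 9223.16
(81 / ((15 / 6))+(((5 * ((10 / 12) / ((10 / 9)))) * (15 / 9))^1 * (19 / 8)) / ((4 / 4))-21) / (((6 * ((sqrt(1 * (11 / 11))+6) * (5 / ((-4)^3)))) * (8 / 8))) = -4199 / 525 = -8.00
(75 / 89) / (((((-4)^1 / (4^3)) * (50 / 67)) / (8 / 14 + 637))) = -7176504 / 623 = -11519.27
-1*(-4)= 4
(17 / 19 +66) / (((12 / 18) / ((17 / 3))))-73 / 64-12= 675445 / 1216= 555.46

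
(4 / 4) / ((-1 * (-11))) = 1 / 11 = 0.09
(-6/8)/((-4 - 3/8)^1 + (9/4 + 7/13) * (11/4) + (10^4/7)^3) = -53508/208000000234955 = -0.00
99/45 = 11/5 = 2.20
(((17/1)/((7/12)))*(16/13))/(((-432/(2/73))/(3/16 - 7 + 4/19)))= 3791/252434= 0.02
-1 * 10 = -10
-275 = -275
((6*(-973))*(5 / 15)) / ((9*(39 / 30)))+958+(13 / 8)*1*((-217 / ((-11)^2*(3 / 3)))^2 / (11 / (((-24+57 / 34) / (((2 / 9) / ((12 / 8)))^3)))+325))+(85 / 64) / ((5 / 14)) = 19245059365902542797 / 24195142477430496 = 795.41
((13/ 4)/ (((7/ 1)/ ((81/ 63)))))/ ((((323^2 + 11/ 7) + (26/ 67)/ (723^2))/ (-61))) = -19227540807/ 55090371673904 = -0.00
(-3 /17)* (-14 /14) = 3 /17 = 0.18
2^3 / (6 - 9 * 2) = -0.67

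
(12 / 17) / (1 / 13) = 156 / 17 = 9.18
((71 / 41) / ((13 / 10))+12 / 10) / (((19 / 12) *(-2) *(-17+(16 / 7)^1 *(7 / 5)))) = 13496 / 232921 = 0.06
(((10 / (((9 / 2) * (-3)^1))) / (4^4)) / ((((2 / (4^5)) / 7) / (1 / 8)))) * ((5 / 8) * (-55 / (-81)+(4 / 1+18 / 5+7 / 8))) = -1038065 / 139968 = -7.42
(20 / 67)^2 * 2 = 800 / 4489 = 0.18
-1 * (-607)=607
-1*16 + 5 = -11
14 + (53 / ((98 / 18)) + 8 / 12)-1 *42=-2587 / 147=-17.60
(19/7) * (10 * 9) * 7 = 1710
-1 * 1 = -1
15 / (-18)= -5 / 6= -0.83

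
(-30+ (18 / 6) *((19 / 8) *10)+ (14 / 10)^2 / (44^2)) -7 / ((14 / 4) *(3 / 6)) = 1802949 / 48400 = 37.25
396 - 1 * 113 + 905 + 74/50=29737/25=1189.48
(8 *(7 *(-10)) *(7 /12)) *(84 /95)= -5488 /19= -288.84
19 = 19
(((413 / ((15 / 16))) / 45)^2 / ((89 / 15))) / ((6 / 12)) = 87331328 / 2703375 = 32.30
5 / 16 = 0.31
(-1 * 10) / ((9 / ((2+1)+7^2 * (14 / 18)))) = -3700 / 81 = -45.68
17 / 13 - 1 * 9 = -100 / 13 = -7.69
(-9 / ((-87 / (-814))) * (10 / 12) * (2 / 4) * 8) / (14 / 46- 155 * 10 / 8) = 20240 / 13949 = 1.45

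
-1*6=-6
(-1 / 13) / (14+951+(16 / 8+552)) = -1 / 19747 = -0.00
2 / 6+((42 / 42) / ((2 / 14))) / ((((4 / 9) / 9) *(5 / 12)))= 5108 / 15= 340.53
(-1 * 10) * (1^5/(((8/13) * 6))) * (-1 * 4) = 65/6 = 10.83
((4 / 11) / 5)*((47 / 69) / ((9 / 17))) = 3196 / 34155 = 0.09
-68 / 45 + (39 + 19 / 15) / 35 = -568 / 1575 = -0.36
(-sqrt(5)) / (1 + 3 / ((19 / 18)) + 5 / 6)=-114* sqrt(5) / 533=-0.48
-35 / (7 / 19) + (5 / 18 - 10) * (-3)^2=-365 / 2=-182.50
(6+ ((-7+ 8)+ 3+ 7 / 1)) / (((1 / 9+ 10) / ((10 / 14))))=765 / 637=1.20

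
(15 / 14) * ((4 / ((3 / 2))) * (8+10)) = 360 / 7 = 51.43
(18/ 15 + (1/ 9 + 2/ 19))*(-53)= -64183/ 855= -75.07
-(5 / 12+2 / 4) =-11 / 12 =-0.92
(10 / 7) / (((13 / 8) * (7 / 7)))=80 / 91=0.88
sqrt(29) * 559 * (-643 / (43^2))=-8359 * sqrt(29) / 43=-1046.85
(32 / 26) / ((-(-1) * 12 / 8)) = 32 / 39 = 0.82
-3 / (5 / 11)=-33 / 5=-6.60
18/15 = 6/5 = 1.20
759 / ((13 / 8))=467.08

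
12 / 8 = 3 / 2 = 1.50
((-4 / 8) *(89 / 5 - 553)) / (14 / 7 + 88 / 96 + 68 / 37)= 594072 / 10555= 56.28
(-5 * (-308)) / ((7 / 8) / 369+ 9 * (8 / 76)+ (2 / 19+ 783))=86375520 / 43976077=1.96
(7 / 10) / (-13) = -7 / 130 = -0.05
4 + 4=8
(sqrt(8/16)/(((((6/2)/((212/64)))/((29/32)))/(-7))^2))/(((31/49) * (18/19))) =107768911411 * sqrt(2)/2632974336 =57.88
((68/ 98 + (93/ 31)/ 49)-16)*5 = -3735/ 49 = -76.22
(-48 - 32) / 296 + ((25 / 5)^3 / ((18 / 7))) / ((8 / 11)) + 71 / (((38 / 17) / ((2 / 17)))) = 7117303 / 101232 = 70.31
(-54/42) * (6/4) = -27/14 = -1.93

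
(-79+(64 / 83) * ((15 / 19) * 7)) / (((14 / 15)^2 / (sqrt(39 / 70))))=-5303835 * sqrt(2730) / 4327288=-64.04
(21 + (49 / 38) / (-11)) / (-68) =-8729 / 28424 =-0.31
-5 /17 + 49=828 /17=48.71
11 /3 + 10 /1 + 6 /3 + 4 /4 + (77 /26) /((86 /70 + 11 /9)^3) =605349649525 /35887772544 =16.87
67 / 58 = 1.16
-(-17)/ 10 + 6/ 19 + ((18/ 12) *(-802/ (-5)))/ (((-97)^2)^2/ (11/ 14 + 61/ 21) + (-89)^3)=1382238615151/ 685702325330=2.02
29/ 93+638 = 59363/ 93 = 638.31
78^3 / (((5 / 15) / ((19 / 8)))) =3381183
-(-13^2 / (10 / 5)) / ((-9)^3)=-169 / 1458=-0.12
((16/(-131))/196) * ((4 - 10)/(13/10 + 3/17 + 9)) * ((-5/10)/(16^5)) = -255/1498446430208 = -0.00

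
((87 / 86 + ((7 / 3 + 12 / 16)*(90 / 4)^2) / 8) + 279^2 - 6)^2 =184455933324788889 / 30294016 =6088857064.21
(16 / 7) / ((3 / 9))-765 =-5307 / 7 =-758.14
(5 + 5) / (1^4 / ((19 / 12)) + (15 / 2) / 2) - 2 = 94 / 333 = 0.28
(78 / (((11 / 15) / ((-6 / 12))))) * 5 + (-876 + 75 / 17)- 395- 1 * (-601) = -174190 / 187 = -931.50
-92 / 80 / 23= -1 / 20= -0.05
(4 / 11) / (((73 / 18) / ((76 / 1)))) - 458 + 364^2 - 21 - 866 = 105319725 / 803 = 131157.81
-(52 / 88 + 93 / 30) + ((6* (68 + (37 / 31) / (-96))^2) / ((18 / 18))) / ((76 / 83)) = 9834654578783 / 324741120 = 30284.60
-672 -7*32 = -896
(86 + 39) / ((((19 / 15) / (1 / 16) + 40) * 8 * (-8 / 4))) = -0.13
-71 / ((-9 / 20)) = 1420 / 9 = 157.78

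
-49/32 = -1.53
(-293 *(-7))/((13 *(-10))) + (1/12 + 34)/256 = -3123751/199680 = -15.64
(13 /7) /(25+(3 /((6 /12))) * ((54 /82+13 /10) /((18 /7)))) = 15990 /254597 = 0.06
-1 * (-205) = 205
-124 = -124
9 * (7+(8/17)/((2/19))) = 1755/17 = 103.24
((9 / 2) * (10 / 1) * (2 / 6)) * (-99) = -1485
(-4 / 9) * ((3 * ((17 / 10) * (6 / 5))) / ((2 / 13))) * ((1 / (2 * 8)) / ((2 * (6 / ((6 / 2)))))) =-221 / 800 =-0.28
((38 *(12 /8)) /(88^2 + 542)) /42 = 19 /116004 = 0.00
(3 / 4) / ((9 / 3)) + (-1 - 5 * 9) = -183 / 4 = -45.75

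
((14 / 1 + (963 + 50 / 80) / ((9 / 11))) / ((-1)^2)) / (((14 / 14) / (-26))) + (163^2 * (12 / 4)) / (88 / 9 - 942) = -4692397279 / 151020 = -31071.36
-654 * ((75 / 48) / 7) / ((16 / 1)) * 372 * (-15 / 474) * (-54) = -102637125 / 17696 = -5800.02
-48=-48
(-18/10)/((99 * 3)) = -1/165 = -0.01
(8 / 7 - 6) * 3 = -102 / 7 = -14.57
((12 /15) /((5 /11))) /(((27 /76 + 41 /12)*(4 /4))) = 2508 /5375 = 0.47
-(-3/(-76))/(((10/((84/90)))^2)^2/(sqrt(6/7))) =-343*sqrt(42)/801562500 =-0.00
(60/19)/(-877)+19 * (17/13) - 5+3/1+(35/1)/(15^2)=23.00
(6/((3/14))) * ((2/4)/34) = 7/17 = 0.41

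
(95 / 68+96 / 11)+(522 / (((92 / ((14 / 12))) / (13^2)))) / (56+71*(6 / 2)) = 33050189 / 2313938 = 14.28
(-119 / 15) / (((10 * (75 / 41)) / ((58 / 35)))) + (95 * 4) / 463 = 1328881 / 13021875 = 0.10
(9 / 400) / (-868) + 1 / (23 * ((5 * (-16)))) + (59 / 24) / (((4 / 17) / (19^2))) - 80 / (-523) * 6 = 47268628145707 / 12529406400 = 3772.62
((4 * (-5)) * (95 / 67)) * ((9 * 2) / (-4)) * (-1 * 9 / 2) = -38475 / 67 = -574.25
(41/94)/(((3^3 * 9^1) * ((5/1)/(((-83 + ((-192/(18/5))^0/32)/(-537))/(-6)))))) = 58477193/11775507840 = 0.00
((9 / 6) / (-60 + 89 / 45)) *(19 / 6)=-855 / 10444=-0.08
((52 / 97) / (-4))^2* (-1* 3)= -507 / 9409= -0.05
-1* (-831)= 831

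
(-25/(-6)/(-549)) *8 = -100/1647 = -0.06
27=27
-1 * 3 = -3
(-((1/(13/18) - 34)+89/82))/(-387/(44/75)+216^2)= 739442/1078706187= 0.00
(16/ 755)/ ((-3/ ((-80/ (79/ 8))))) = 2048/ 35787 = 0.06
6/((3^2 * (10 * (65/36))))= 12/325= 0.04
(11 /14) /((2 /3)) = 33 /28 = 1.18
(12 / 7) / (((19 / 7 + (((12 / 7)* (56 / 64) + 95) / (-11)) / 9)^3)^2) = 12152414876914642176 / 196418894446183305961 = 0.06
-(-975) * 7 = 6825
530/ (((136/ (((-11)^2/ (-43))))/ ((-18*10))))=1442925/ 731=1973.91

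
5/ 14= 0.36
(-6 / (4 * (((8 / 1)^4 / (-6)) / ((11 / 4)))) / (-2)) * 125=-12375 / 32768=-0.38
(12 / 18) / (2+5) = 2 / 21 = 0.10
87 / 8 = 10.88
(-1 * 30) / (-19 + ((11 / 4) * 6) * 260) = -30 / 4271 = -0.01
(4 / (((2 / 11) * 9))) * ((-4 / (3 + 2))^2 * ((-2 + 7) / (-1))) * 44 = -15488 / 45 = -344.18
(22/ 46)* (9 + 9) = 198/ 23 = 8.61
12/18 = 2/3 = 0.67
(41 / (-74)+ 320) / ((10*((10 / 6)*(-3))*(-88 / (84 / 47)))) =45129 / 347800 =0.13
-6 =-6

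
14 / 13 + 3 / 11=193 / 143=1.35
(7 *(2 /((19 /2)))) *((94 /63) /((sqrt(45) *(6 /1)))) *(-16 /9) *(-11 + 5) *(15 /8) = 752 *sqrt(5) /1539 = 1.09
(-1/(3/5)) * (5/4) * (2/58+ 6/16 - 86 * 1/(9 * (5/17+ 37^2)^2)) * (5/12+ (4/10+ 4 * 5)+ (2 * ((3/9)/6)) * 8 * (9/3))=-815967842292535/40730929667712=-20.03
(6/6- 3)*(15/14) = -15/7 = -2.14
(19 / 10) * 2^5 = 304 / 5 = 60.80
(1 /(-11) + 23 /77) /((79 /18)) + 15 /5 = 18537 /6083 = 3.05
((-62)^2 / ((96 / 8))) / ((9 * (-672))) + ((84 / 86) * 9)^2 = 2590710407 / 33548256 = 77.22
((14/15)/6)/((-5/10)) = -14/45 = -0.31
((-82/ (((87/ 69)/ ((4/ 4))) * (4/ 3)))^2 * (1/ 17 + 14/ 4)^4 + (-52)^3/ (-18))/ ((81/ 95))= 1496833212553288975/ 3277171607616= 456745.45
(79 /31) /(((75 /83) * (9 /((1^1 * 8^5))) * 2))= 107429888 /20925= 5134.04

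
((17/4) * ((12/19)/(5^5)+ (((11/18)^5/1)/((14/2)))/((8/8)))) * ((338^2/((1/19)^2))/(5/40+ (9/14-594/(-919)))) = 82415339614807005209/53720565862500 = 1534148.76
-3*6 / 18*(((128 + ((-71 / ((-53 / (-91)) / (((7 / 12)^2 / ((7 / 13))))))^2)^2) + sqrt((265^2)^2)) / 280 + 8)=-119745363013093898203969 / 949973472738017280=-126051.27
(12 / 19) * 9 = 5.68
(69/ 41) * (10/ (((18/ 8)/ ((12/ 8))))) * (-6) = -2760/ 41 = -67.32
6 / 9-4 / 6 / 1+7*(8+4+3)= 105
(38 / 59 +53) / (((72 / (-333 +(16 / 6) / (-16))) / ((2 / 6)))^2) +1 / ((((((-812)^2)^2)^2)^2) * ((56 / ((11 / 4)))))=131759691329561501710913848046275942945483930274912118883 / 1032393545954627657500034170552652592390774610955599872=127.63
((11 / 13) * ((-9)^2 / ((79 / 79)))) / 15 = 4.57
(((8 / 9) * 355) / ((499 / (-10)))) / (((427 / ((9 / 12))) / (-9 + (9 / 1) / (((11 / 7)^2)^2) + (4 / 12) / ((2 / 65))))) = -1032002750 / 28076416137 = -0.04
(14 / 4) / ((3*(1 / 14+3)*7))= 7 / 129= 0.05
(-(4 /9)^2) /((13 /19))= -304 /1053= -0.29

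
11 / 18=0.61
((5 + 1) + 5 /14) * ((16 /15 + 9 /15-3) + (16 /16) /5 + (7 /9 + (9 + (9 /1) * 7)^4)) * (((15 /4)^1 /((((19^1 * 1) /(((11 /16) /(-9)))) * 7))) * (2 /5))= -73995481901 /502740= -147184.39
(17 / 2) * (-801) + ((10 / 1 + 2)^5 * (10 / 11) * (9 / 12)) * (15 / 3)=18512613 / 22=841482.41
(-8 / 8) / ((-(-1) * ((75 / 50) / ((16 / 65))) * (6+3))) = -32 / 1755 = -0.02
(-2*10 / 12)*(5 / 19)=-25 / 57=-0.44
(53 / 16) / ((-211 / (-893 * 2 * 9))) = 425961 / 1688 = 252.35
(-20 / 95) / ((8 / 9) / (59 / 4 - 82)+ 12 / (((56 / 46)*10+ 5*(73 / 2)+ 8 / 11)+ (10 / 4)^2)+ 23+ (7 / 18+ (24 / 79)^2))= -24667222525848 / 2756697684840965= -0.01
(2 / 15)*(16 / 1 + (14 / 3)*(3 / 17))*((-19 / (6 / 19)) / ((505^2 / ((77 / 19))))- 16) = -7002384818 / 195094125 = -35.89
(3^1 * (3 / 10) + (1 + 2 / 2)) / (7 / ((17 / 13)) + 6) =493 / 1930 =0.26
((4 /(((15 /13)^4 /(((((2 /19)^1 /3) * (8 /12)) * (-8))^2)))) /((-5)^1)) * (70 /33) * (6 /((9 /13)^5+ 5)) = -0.04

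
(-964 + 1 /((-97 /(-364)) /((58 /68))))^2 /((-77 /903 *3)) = -107938181703052 /29911211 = -3608619.58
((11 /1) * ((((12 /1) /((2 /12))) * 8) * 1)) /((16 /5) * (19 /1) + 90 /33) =174240 /1747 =99.74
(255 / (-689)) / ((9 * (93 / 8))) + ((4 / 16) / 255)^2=-8731849 / 2469100400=-0.00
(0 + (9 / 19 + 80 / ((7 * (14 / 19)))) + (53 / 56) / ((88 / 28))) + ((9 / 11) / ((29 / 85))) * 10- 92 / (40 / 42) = -121676467 / 2159920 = -56.33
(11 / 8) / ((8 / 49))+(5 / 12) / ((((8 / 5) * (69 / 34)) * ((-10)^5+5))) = 2231348087 / 264946752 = 8.42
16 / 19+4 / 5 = 1.64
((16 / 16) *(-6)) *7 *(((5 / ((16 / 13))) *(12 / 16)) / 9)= -455 / 32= -14.22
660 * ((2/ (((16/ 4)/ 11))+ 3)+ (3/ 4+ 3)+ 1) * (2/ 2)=8745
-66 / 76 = -33 / 38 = -0.87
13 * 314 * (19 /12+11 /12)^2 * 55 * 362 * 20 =10159077500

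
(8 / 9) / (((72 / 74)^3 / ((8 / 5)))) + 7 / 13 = 888124 / 426465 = 2.08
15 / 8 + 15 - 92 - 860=-7481 / 8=-935.12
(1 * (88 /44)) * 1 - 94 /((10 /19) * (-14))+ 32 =3273 /70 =46.76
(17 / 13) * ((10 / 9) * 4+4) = 11.04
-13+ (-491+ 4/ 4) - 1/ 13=-6540/ 13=-503.08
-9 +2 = -7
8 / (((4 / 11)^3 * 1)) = 1331 / 8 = 166.38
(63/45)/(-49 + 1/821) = -5747/201140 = -0.03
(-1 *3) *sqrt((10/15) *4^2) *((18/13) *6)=-432 *sqrt(6)/13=-81.40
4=4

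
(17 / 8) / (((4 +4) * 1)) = 0.27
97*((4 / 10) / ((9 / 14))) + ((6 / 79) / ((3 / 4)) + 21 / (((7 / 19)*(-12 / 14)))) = -42967 / 7110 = -6.04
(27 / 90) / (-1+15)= 3 / 140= 0.02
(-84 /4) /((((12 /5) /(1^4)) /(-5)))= 175 /4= 43.75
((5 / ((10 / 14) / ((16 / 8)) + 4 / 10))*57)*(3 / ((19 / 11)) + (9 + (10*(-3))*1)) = -384300 / 53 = -7250.94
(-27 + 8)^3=-6859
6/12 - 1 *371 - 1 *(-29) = -683/2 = -341.50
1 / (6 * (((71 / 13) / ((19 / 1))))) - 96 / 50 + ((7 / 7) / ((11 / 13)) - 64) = -7516153 / 117150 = -64.16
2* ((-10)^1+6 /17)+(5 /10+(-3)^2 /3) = -537 /34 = -15.79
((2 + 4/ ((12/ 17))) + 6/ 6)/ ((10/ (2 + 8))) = 26/ 3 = 8.67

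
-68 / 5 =-13.60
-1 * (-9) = 9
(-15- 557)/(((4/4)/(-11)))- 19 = 6273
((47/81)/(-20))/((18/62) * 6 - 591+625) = -1457/1794960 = -0.00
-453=-453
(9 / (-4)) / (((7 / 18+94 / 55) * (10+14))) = -1485 / 33232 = -0.04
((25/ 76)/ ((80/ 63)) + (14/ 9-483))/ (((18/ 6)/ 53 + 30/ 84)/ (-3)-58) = 1953720503/ 236052960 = 8.28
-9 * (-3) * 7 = 189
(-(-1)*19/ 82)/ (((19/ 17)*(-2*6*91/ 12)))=-17/ 7462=-0.00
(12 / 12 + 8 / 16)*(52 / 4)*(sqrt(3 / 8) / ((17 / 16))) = 78*sqrt(6) / 17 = 11.24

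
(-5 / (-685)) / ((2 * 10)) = 1 / 2740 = 0.00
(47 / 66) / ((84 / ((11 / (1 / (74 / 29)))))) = 1739 / 7308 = 0.24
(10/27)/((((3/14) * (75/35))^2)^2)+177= 4103851007/22143375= 185.33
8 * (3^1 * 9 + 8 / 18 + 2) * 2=4240 / 9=471.11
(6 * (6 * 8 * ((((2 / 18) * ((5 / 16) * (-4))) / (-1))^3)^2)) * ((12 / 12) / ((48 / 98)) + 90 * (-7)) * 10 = -1177421875 / 90699264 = -12.98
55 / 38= 1.45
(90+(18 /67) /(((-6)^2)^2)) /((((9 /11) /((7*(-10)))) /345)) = -19222478275 /7236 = -2656506.12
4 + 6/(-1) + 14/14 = -1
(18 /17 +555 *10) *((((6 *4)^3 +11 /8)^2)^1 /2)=36075186622941 /68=530517450337.37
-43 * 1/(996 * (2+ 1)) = -0.01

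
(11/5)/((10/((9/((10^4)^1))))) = 99/500000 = 0.00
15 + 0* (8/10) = 15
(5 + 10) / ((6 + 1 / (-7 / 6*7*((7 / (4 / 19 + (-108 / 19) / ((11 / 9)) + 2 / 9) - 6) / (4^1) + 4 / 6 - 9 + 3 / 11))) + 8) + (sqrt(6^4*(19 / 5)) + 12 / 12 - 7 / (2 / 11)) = -130655821305 / 3586537981 + 36*sqrt(95) / 5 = 33.75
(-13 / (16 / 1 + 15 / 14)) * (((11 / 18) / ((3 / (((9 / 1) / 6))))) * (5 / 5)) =-1001 / 4302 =-0.23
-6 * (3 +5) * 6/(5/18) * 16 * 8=-663552/5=-132710.40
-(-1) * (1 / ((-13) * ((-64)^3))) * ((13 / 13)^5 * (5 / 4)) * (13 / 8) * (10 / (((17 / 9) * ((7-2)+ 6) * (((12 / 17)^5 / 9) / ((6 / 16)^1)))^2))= 0.00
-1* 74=-74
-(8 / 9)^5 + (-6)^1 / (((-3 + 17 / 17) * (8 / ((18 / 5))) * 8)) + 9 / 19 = 15707977 / 179508960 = 0.09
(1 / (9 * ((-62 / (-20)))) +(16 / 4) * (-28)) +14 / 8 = -122999 / 1116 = -110.21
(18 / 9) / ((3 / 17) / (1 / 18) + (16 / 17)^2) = 289 / 587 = 0.49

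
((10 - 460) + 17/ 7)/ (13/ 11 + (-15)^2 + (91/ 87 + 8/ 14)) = -2998281/ 1526027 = -1.96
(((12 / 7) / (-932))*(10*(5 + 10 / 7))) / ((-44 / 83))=0.22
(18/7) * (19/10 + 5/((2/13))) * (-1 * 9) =-27864/35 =-796.11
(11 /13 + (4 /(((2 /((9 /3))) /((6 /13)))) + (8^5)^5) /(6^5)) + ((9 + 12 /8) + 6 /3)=122781528554610775893389 /25272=4858401731347371632.38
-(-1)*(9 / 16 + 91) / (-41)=-1465 / 656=-2.23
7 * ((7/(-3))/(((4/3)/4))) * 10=-490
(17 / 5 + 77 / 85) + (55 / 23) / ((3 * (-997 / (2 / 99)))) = 226603292 / 52626645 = 4.31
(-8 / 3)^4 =4096 / 81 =50.57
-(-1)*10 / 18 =5 / 9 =0.56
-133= -133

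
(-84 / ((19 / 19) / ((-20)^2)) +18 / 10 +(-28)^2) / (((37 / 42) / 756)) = -5209582392 / 185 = -28159904.82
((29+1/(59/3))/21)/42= 857/26019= 0.03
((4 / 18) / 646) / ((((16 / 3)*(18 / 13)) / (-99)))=-0.00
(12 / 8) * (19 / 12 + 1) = 31 / 8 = 3.88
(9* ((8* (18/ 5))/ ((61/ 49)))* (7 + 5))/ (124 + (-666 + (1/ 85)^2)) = -1101159360/ 238872889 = -4.61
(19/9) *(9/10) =1.90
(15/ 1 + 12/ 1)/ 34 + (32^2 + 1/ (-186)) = 1620191/ 1581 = 1024.79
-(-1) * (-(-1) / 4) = 1 / 4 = 0.25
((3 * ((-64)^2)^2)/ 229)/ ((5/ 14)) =704643072/ 1145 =615408.80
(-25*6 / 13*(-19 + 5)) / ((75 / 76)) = 163.69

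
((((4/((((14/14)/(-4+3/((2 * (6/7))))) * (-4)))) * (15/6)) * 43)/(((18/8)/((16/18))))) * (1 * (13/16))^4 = 6140615/147456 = 41.64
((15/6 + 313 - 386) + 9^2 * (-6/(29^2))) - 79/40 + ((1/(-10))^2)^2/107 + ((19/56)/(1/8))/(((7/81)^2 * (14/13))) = 571312641265991/2160587870000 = 264.42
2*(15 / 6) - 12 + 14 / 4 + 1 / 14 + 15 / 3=11 / 7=1.57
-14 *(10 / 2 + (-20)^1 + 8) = 98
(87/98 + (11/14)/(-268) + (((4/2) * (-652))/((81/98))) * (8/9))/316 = -26833691473/6050280096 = -4.44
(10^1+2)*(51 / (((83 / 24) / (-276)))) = -4053888 / 83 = -48842.02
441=441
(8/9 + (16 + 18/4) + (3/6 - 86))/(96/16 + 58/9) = -577/112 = -5.15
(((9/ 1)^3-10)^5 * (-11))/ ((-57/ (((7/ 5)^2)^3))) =248671135323161350261/ 890625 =279209695801444.32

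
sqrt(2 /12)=sqrt(6) /6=0.41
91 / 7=13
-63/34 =-1.85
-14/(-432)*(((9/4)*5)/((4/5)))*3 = 175/128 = 1.37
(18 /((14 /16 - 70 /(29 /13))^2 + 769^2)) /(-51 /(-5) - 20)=-4844160 /1562095421257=-0.00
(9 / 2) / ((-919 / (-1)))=9 / 1838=0.00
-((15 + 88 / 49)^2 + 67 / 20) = -13707447 / 48020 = -285.45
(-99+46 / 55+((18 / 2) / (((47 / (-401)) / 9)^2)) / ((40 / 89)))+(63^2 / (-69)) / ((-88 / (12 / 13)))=34285553143957 / 290616040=117975.43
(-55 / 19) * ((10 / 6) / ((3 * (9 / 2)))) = -550 / 1539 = -0.36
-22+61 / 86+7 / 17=-30525 / 1462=-20.88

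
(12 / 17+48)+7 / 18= 15023 / 306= 49.09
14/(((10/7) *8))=49/40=1.22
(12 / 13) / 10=6 / 65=0.09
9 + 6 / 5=51 / 5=10.20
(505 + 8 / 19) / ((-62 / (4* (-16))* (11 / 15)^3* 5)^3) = 8797828608000000 / 121333343053549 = 72.51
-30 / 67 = -0.45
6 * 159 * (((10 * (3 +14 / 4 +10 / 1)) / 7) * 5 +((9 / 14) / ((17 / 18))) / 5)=66976524 / 595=112565.59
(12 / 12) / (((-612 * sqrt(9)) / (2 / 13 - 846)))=2749 / 5967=0.46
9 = 9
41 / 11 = 3.73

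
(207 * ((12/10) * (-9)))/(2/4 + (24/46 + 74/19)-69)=9769572/280045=34.89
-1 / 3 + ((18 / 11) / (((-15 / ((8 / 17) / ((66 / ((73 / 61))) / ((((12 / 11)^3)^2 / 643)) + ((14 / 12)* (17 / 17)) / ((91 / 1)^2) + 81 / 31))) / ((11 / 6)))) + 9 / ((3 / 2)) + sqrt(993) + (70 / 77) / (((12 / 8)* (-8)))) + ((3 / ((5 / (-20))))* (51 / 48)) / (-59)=35922445112249458619067 / 6186052360944459236420 + sqrt(993)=37.32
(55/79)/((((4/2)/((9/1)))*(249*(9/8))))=220/19671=0.01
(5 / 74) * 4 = 10 / 37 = 0.27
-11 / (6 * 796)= -11 / 4776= -0.00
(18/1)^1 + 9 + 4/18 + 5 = 290/9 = 32.22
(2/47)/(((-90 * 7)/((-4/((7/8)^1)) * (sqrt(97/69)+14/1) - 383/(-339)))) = 32 * sqrt(6693)/7150815+21313/5018895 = 0.00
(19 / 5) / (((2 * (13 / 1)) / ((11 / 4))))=209 / 520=0.40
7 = 7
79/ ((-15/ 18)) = -474/ 5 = -94.80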